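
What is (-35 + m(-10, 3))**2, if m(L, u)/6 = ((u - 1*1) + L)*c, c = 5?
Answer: 75625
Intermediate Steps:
m(L, u) = -30 + 30*L + 30*u (m(L, u) = 6*(((u - 1*1) + L)*5) = 6*(((u - 1) + L)*5) = 6*(((-1 + u) + L)*5) = 6*((-1 + L + u)*5) = 6*(-5 + 5*L + 5*u) = -30 + 30*L + 30*u)
(-35 + m(-10, 3))**2 = (-35 + (-30 + 30*(-10) + 30*3))**2 = (-35 + (-30 - 300 + 90))**2 = (-35 - 240)**2 = (-275)**2 = 75625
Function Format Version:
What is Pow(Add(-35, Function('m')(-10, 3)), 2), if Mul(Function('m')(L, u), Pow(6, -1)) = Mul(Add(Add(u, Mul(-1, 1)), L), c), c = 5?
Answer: 75625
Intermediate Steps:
Function('m')(L, u) = Add(-30, Mul(30, L), Mul(30, u)) (Function('m')(L, u) = Mul(6, Mul(Add(Add(u, Mul(-1, 1)), L), 5)) = Mul(6, Mul(Add(Add(u, -1), L), 5)) = Mul(6, Mul(Add(Add(-1, u), L), 5)) = Mul(6, Mul(Add(-1, L, u), 5)) = Mul(6, Add(-5, Mul(5, L), Mul(5, u))) = Add(-30, Mul(30, L), Mul(30, u)))
Pow(Add(-35, Function('m')(-10, 3)), 2) = Pow(Add(-35, Add(-30, Mul(30, -10), Mul(30, 3))), 2) = Pow(Add(-35, Add(-30, -300, 90)), 2) = Pow(Add(-35, -240), 2) = Pow(-275, 2) = 75625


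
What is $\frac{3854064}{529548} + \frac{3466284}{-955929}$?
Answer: $\frac{51351327384}{14061396947} \approx 3.6519$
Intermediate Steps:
$\frac{3854064}{529548} + \frac{3466284}{-955929} = 3854064 \cdot \frac{1}{529548} + 3466284 \left(- \frac{1}{955929}\right) = \frac{321172}{44129} - \frac{1155428}{318643} = \frac{51351327384}{14061396947}$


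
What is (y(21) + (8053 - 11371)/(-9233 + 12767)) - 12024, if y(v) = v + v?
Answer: -7057951/589 ≈ -11983.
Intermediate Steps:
y(v) = 2*v
(y(21) + (8053 - 11371)/(-9233 + 12767)) - 12024 = (2*21 + (8053 - 11371)/(-9233 + 12767)) - 12024 = (42 - 3318/3534) - 12024 = (42 - 3318*1/3534) - 12024 = (42 - 553/589) - 12024 = 24185/589 - 12024 = -7057951/589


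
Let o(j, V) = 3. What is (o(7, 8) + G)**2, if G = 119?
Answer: 14884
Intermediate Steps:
(o(7, 8) + G)**2 = (3 + 119)**2 = 122**2 = 14884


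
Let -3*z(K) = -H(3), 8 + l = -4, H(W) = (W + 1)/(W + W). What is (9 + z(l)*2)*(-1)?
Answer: -85/9 ≈ -9.4444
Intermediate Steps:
H(W) = (1 + W)/(2*W) (H(W) = (1 + W)/((2*W)) = (1 + W)*(1/(2*W)) = (1 + W)/(2*W))
l = -12 (l = -8 - 4 = -12)
z(K) = 2/9 (z(K) = -(-1)*(1/2)*(1 + 3)/3/3 = -(-1)*(1/2)*(1/3)*4/3 = -(-1)*2/(3*3) = -1/3*(-2/3) = 2/9)
(9 + z(l)*2)*(-1) = (9 + (2/9)*2)*(-1) = (9 + 4/9)*(-1) = (85/9)*(-1) = -85/9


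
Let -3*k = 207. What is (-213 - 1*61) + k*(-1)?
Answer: -205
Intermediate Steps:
k = -69 (k = -⅓*207 = -69)
(-213 - 1*61) + k*(-1) = (-213 - 1*61) - 69*(-1) = (-213 - 61) + 69 = -274 + 69 = -205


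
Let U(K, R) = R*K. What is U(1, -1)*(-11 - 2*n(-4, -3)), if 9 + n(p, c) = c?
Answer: -13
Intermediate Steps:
n(p, c) = -9 + c
U(K, R) = K*R
U(1, -1)*(-11 - 2*n(-4, -3)) = (1*(-1))*(-11 - 2*(-9 - 3)) = -(-11 - 2*(-12)) = -(-11 + 24) = -1*13 = -13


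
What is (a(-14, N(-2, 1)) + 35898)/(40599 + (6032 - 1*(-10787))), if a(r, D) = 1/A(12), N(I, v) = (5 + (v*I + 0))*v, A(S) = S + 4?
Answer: 574369/918688 ≈ 0.62521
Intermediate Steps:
A(S) = 4 + S
N(I, v) = v*(5 + I*v) (N(I, v) = (5 + (I*v + 0))*v = (5 + I*v)*v = v*(5 + I*v))
a(r, D) = 1/16 (a(r, D) = 1/(4 + 12) = 1/16)
(a(-14, N(-2, 1)) + 35898)/(40599 + (6032 - 1*(-10787))) = (1/16 + 35898)/(40599 + (6032 - 1*(-10787))) = 574369/(16*(40599 + (6032 + 10787))) = 574369/(16*(40599 + 16819)) = (574369/16)/57418 = (574369/16)*(1/57418) = 574369/918688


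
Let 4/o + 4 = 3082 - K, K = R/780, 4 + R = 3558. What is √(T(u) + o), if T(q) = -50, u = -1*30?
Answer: I*√71835382189370/1198643 ≈ 7.071*I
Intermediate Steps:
R = 3554 (R = -4 + 3558 = 3554)
K = 1777/390 (K = 3554/780 = 3554*(1/780) = 1777/390 ≈ 4.5564)
u = -30
o = 1560/1198643 (o = 4/(-4 + (3082 - 1*1777/390)) = 4/(-4 + (3082 - 1777/390)) = 4/(-4 + 1200203/390) = 4/(1198643/390) = 4*(390/1198643) = 1560/1198643 ≈ 0.0013015)
√(T(u) + o) = √(-50 + 1560/1198643) = √(-59930590/1198643) = I*√71835382189370/1198643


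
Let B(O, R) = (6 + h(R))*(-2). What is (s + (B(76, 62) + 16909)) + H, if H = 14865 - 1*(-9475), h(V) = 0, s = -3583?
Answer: 37654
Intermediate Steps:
B(O, R) = -12 (B(O, R) = (6 + 0)*(-2) = 6*(-2) = -12)
H = 24340 (H = 14865 + 9475 = 24340)
(s + (B(76, 62) + 16909)) + H = (-3583 + (-12 + 16909)) + 24340 = (-3583 + 16897) + 24340 = 13314 + 24340 = 37654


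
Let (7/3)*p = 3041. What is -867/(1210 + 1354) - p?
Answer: -23397441/17948 ≈ -1303.6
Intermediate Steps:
p = 9123/7 (p = (3/7)*3041 = 9123/7 ≈ 1303.3)
-867/(1210 + 1354) - p = -867/(1210 + 1354) - 1*9123/7 = -867/2564 - 9123/7 = -23397441/17948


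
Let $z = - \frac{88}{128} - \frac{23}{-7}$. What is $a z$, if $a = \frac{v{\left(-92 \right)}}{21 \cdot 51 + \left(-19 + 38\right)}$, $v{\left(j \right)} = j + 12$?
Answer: $- \frac{291}{1526} \approx -0.19069$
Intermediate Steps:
$v{\left(j \right)} = 12 + j$
$z = \frac{291}{112}$ ($z = \left(-88\right) \frac{1}{128} - - \frac{23}{7} = - \frac{11}{16} + \frac{23}{7} = \frac{291}{112} \approx 2.5982$)
$a = - \frac{8}{109}$ ($a = \frac{12 - 92}{21 \cdot 51 + \left(-19 + 38\right)} = - \frac{80}{1071 + 19} = - \frac{80}{1090} = \left(-80\right) \frac{1}{1090} = - \frac{8}{109} \approx -0.073395$)
$a z = \left(- \frac{8}{109}\right) \frac{291}{112} = - \frac{291}{1526}$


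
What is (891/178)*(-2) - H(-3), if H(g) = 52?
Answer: -5519/89 ≈ -62.011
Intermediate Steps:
(891/178)*(-2) - H(-3) = (891/178)*(-2) - 1*52 = (891*(1/178))*(-2) - 52 = (891/178)*(-2) - 52 = -891/89 - 52 = -5519/89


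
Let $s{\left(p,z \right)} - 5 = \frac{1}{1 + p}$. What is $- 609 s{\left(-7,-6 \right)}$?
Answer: $- \frac{5887}{2} \approx -2943.5$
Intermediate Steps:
$s{\left(p,z \right)} = 5 + \frac{1}{1 + p}$
$- 609 s{\left(-7,-6 \right)} = - 609 \frac{6 + 5 \left(-7\right)}{1 - 7} = - 609 \frac{6 - 35}{-6} = - 609 \left(\left(- \frac{1}{6}\right) \left(-29\right)\right) = \left(-609\right) \frac{29}{6} = - \frac{5887}{2}$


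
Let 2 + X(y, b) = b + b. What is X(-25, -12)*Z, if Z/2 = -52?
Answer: 2704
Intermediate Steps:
Z = -104 (Z = 2*(-52) = -104)
X(y, b) = -2 + 2*b (X(y, b) = -2 + (b + b) = -2 + 2*b)
X(-25, -12)*Z = (-2 + 2*(-12))*(-104) = (-2 - 24)*(-104) = -26*(-104) = 2704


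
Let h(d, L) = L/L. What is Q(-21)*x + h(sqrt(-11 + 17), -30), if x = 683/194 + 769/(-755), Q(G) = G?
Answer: -7549589/146470 ≈ -51.544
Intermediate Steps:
h(d, L) = 1
x = 366479/146470 (x = 683*(1/194) + 769*(-1/755) = 683/194 - 769/755 = 366479/146470 ≈ 2.5021)
Q(-21)*x + h(sqrt(-11 + 17), -30) = -21*366479/146470 + 1 = -7696059/146470 + 1 = -7549589/146470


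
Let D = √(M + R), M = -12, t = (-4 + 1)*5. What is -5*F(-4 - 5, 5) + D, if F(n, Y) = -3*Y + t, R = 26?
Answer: 150 + √14 ≈ 153.74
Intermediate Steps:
t = -15 (t = -3*5 = -15)
F(n, Y) = -15 - 3*Y (F(n, Y) = -3*Y - 15 = -15 - 3*Y)
D = √14 (D = √(-12 + 26) = √14 ≈ 3.7417)
-5*F(-4 - 5, 5) + D = -5*(-15 - 3*5) + √14 = -5*(-15 - 15) + √14 = -5*(-30) + √14 = 150 + √14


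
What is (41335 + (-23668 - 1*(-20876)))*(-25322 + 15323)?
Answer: -385391457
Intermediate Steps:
(41335 + (-23668 - 1*(-20876)))*(-25322 + 15323) = (41335 + (-23668 + 20876))*(-9999) = (41335 - 2792)*(-9999) = 38543*(-9999) = -385391457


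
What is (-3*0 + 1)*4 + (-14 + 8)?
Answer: -2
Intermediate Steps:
(-3*0 + 1)*4 + (-14 + 8) = (0 + 1)*4 - 6 = 1*4 - 6 = 4 - 6 = -2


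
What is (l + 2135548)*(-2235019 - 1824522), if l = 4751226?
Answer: -27957141410734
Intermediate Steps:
(l + 2135548)*(-2235019 - 1824522) = (4751226 + 2135548)*(-2235019 - 1824522) = 6886774*(-4059541) = -27957141410734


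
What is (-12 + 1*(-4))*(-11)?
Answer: 176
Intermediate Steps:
(-12 + 1*(-4))*(-11) = (-12 - 4)*(-11) = -16*(-11) = 176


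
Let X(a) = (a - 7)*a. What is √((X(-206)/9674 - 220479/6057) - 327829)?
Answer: I*√31269028840841119461/9765903 ≈ 572.59*I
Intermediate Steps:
X(a) = a*(-7 + a) (X(a) = (-7 + a)*a = a*(-7 + a))
√((X(-206)/9674 - 220479/6057) - 327829) = √((-206*(-7 - 206)/9674 - 220479/6057) - 327829) = √((-206*(-213)*(1/9674) - 220479*1/6057) - 327829) = √((43878*(1/9674) - 73493/2019) - 327829) = √((21939/4837 - 73493/2019) - 327829) = √(-311190800/9765903 - 327829) = √(-3201857405387/9765903) = I*√31269028840841119461/9765903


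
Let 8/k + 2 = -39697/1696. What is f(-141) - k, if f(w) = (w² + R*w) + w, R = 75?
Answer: 7451401/813 ≈ 9165.3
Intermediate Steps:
k = -256/813 (k = 8/(-2 - 39697/1696) = 8/(-2 - 39697*1/1696) = 8/(-2 - 749/32) = 8/(-813/32) = 8*(-32/813) = -256/813 ≈ -0.31488)
f(w) = w² + 76*w (f(w) = (w² + 75*w) + w = w² + 76*w)
f(-141) - k = -141*(76 - 141) - 1*(-256/813) = -141*(-65) + 256/813 = 9165 + 256/813 = 7451401/813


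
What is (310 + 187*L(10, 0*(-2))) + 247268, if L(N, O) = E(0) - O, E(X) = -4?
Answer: 246830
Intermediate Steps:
L(N, O) = -4 - O
(310 + 187*L(10, 0*(-2))) + 247268 = (310 + 187*(-4 - 0*(-2))) + 247268 = (310 + 187*(-4 - 1*0)) + 247268 = (310 + 187*(-4 + 0)) + 247268 = (310 + 187*(-4)) + 247268 = (310 - 748) + 247268 = -438 + 247268 = 246830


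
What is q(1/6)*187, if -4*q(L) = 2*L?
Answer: -187/12 ≈ -15.583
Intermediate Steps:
q(L) = -L/2
q(1/6)*187 = -½/6*187 = -½*⅙*187 = -1/12*187 = -187/12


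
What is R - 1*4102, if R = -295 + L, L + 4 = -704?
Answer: -5105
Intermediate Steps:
L = -708 (L = -4 - 704 = -708)
R = -1003 (R = -295 - 708 = -1003)
R - 1*4102 = -1003 - 1*4102 = -1003 - 4102 = -5105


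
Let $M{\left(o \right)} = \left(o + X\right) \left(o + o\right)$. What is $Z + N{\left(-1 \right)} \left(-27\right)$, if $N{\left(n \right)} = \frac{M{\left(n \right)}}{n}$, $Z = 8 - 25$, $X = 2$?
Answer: $-71$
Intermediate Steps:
$M{\left(o \right)} = 2 o \left(2 + o\right)$ ($M{\left(o \right)} = \left(o + 2\right) \left(o + o\right) = \left(2 + o\right) 2 o = 2 o \left(2 + o\right)$)
$Z = -17$
$N{\left(n \right)} = 4 + 2 n$ ($N{\left(n \right)} = \frac{2 n \left(2 + n\right)}{n} = 4 + 2 n$)
$Z + N{\left(-1 \right)} \left(-27\right) = -17 + \left(4 + 2 \left(-1\right)\right) \left(-27\right) = -17 + \left(4 - 2\right) \left(-27\right) = -17 + 2 \left(-27\right) = -17 - 54 = -71$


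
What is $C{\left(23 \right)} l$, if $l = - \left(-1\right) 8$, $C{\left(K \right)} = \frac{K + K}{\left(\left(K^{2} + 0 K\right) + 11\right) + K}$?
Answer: $\frac{368}{563} \approx 0.65364$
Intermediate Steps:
$C{\left(K \right)} = \frac{2 K}{11 + K + K^{2}}$ ($C{\left(K \right)} = \frac{2 K}{\left(\left(K^{2} + 0\right) + 11\right) + K} = \frac{2 K}{\left(K^{2} + 11\right) + K} = \frac{2 K}{\left(11 + K^{2}\right) + K} = \frac{2 K}{11 + K + K^{2}}$)
$l = 8$ ($l = \left(-1\right) \left(-8\right) = 8$)
$C{\left(23 \right)} l = 2 \cdot 23 \frac{1}{11 + 23 + 23^{2}} \cdot 8 = 2 \cdot 23 \frac{1}{11 + 23 + 529} \cdot 8 = 2 \cdot 23 \cdot \frac{1}{563} \cdot 8 = \frac{46}{563} \cdot 8 = \frac{368}{563}$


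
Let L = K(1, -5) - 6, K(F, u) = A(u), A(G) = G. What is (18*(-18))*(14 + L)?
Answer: -972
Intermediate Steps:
K(F, u) = u
L = -11 (L = -5 - 6 = -11)
(18*(-18))*(14 + L) = (18*(-18))*(14 - 11) = -324*3 = -972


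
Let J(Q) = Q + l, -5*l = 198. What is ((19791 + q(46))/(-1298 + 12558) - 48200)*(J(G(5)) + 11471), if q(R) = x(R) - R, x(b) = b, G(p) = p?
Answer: -15516684767519/28150 ≈ -5.5121e+8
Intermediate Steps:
l = -198/5 (l = -1/5*198 = -198/5 ≈ -39.600)
J(Q) = -198/5 + Q (J(Q) = Q - 198/5 = -198/5 + Q)
q(R) = 0 (q(R) = R - R = 0)
((19791 + q(46))/(-1298 + 12558) - 48200)*(J(G(5)) + 11471) = ((19791 + 0)/(-1298 + 12558) - 48200)*((-198/5 + 5) + 11471) = (19791/11260 - 48200)*(-173/5 + 11471) = (19791*(1/11260) - 48200)*(57182/5) = (19791/11260 - 48200)*(57182/5) = -542712209/11260*57182/5 = -15516684767519/28150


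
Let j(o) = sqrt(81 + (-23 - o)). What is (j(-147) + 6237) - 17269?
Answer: -11032 + sqrt(205) ≈ -11018.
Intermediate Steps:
j(o) = sqrt(58 - o)
(j(-147) + 6237) - 17269 = (sqrt(58 - 1*(-147)) + 6237) - 17269 = (sqrt(58 + 147) + 6237) - 17269 = (sqrt(205) + 6237) - 17269 = (6237 + sqrt(205)) - 17269 = -11032 + sqrt(205)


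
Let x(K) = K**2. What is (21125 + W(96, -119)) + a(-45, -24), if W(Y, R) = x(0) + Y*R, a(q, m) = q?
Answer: 9656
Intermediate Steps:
W(Y, R) = R*Y (W(Y, R) = 0**2 + Y*R = 0 + R*Y = R*Y)
(21125 + W(96, -119)) + a(-45, -24) = (21125 - 119*96) - 45 = (21125 - 11424) - 45 = 9701 - 45 = 9656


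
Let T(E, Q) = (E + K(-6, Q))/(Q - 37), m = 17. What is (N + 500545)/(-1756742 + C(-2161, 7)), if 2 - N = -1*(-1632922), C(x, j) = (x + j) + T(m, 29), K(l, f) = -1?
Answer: 1132375/1758898 ≈ 0.64380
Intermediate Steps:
T(E, Q) = (-1 + E)/(-37 + Q) (T(E, Q) = (E - 1)/(Q - 37) = (-1 + E)/(-37 + Q))
C(x, j) = -2 + j + x (C(x, j) = (x + j) + (-1 + 17)/(-37 + 29) = (j + x) + 16/(-8) = (j + x) - ⅛*16 = (j + x) - 2 = -2 + j + x)
N = -1632920 (N = 2 - (-1)*(-1632922) = 2 - 1*1632922 = 2 - 1632922 = -1632920)
(N + 500545)/(-1756742 + C(-2161, 7)) = (-1632920 + 500545)/(-1756742 + (-2 + 7 - 2161)) = -1132375/(-1756742 - 2156) = -1132375/(-1758898) = -1132375*(-1/1758898) = 1132375/1758898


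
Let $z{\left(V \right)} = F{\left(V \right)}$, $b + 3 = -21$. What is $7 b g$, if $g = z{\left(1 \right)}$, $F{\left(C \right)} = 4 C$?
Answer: $-672$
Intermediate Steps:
$b = -24$ ($b = -3 - 21 = -24$)
$z{\left(V \right)} = 4 V$
$g = 4$ ($g = 4 \cdot 1 = 4$)
$7 b g = 7 \left(-24\right) 4 = \left(-168\right) 4 = -672$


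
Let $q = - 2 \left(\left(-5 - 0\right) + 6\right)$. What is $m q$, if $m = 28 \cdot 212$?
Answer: $-11872$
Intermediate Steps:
$m = 5936$
$q = -2$ ($q = - 2 \left(\left(-5 + 0\right) + 6\right) = - 2 \left(-5 + 6\right) = \left(-2\right) 1 = -2$)
$m q = 5936 \left(-2\right) = -11872$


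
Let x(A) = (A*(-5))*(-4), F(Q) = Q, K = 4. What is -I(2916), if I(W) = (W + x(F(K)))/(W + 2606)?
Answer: -1498/2761 ≈ -0.54256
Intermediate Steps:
x(A) = 20*A (x(A) = -5*A*(-4) = 20*A)
I(W) = (80 + W)/(2606 + W) (I(W) = (W + 20*4)/(W + 2606) = (W + 80)/(2606 + W) = (80 + W)/(2606 + W))
-I(2916) = -(80 + 2916)/(2606 + 2916) = -2996/5522 = -1*1498/2761 = -1498/2761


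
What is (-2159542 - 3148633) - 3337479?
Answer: -8645654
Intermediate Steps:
(-2159542 - 3148633) - 3337479 = -5308175 - 3337479 = -8645654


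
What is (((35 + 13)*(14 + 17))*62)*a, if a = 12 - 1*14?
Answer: -184512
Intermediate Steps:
a = -2 (a = 12 - 14 = -2)
(((35 + 13)*(14 + 17))*62)*a = (((35 + 13)*(14 + 17))*62)*(-2) = ((48*31)*62)*(-2) = (1488*62)*(-2) = 92256*(-2) = -184512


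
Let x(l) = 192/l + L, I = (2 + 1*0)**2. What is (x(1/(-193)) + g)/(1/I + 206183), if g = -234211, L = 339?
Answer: -154816/117819 ≈ -1.3140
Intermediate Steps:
I = 4 (I = (2 + 0)**2 = 2**2 = 4)
x(l) = 339 + 192/l (x(l) = 192/l + 339 = 339 + 192/l)
(x(1/(-193)) + g)/(1/I + 206183) = ((339 + 192/(1/(-193))) - 234211)/(1/4 + 206183) = ((339 + 192/(-1/193)) - 234211)/(1/4 + 206183) = ((339 + 192*(-193)) - 234211)/(824733/4) = ((339 - 37056) - 234211)*(4/824733) = (-36717 - 234211)*(4/824733) = -270928*4/824733 = -154816/117819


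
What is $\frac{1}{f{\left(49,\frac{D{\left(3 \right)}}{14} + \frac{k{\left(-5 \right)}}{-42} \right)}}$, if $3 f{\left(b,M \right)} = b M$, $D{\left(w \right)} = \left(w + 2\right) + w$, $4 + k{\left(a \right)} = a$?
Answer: $\frac{6}{77} \approx 0.077922$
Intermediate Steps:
$k{\left(a \right)} = -4 + a$
$D{\left(w \right)} = 2 + 2 w$ ($D{\left(w \right)} = \left(2 + w\right) + w = 2 + 2 w$)
$f{\left(b,M \right)} = \frac{M b}{3}$ ($f{\left(b,M \right)} = \frac{b M}{3} = \frac{M b}{3}$)
$\frac{1}{f{\left(49,\frac{D{\left(3 \right)}}{14} + \frac{k{\left(-5 \right)}}{-42} \right)}} = \frac{1}{\frac{1}{3} \left(\frac{2 + 2 \cdot 3}{14} + \frac{-4 - 5}{-42}\right) 49} = \frac{1}{\frac{1}{3} \left(\left(2 + 6\right) \frac{1}{14} - - \frac{3}{14}\right) 49} = \frac{1}{\frac{1}{3} \left(8 \cdot \frac{1}{14} + \frac{3}{14}\right) 49} = \frac{1}{\frac{1}{3} \left(\frac{4}{7} + \frac{3}{14}\right) 49} = \frac{1}{\frac{1}{3} \cdot \frac{11}{14} \cdot 49} = \frac{1}{\frac{77}{6}} = \frac{6}{77}$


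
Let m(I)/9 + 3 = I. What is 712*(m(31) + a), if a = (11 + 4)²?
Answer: 339624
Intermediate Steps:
m(I) = -27 + 9*I
a = 225 (a = 15² = 225)
712*(m(31) + a) = 712*((-27 + 9*31) + 225) = 712*((-27 + 279) + 225) = 712*(252 + 225) = 712*477 = 339624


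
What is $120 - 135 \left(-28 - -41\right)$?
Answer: $-1635$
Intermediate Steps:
$120 - 135 \left(-28 - -41\right) = 120 - 135 \left(-28 + 41\right) = 120 - 1755 = -1635$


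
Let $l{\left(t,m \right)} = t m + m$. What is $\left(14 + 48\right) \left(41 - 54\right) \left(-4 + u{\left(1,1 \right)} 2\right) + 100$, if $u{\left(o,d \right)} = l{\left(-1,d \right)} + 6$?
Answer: $-6348$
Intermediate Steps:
$l{\left(t,m \right)} = m + m t$ ($l{\left(t,m \right)} = m t + m = m + m t$)
$u{\left(o,d \right)} = 6$ ($u{\left(o,d \right)} = d \left(1 - 1\right) + 6 = d 0 + 6 = 0 + 6 = 6$)
$\left(14 + 48\right) \left(41 - 54\right) \left(-4 + u{\left(1,1 \right)} 2\right) + 100 = \left(14 + 48\right) \left(41 - 54\right) \left(-4 + 6 \cdot 2\right) + 100 = 62 \left(-13\right) \left(-4 + 12\right) + 100 = \left(-806\right) 8 + 100 = -6448 + 100 = -6348$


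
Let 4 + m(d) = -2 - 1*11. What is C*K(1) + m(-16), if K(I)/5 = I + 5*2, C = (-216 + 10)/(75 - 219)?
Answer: 4441/72 ≈ 61.681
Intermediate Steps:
C = 103/72 (C = -206/(-144) = -206*(-1/144) = 103/72 ≈ 1.4306)
m(d) = -17 (m(d) = -4 + (-2 - 1*11) = -4 + (-2 - 11) = -4 - 13 = -17)
K(I) = 50 + 5*I (K(I) = 5*(I + 5*2) = 5*(I + 10) = 5*(10 + I) = 50 + 5*I)
C*K(1) + m(-16) = 103*(50 + 5*1)/72 - 17 = 103*(50 + 5)/72 - 17 = (103/72)*55 - 17 = 5665/72 - 17 = 4441/72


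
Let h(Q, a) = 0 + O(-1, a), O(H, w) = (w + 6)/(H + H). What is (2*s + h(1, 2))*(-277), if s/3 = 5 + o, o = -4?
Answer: -554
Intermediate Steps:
O(H, w) = (6 + w)/(2*H) (O(H, w) = (6 + w)/((2*H)) = (6 + w)*(1/(2*H)) = (6 + w)/(2*H))
h(Q, a) = -3 - a/2 (h(Q, a) = 0 + (½)*(6 + a)/(-1) = 0 + (½)*(-1)*(6 + a) = 0 + (-3 - a/2) = -3 - a/2)
s = 3 (s = 3*(5 - 4) = 3*1 = 3)
(2*s + h(1, 2))*(-277) = (2*3 + (-3 - ½*2))*(-277) = (6 + (-3 - 1))*(-277) = (6 - 4)*(-277) = 2*(-277) = -554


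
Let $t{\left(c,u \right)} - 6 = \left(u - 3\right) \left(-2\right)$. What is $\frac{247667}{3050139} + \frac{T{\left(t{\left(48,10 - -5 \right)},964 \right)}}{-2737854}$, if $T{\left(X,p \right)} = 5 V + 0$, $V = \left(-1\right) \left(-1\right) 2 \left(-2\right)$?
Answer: $\frac{113022848233}{1391805876951} \approx 0.081206$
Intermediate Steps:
$V = -4$ ($V = 1 \cdot 2 \left(-2\right) = 2 \left(-2\right) = -4$)
$t{\left(c,u \right)} = 12 - 2 u$ ($t{\left(c,u \right)} = 6 + \left(u - 3\right) \left(-2\right) = 6 + \left(-3 + u\right) \left(-2\right) = 6 - \left(-6 + 2 u\right) = 12 - 2 u$)
$T{\left(X,p \right)} = -20$ ($T{\left(X,p \right)} = 5 \left(-4\right) + 0 = -20 + 0 = -20$)
$\frac{247667}{3050139} + \frac{T{\left(t{\left(48,10 - -5 \right)},964 \right)}}{-2737854} = \frac{247667}{3050139} - \frac{20}{-2737854} = 247667 \cdot \frac{1}{3050139} - - \frac{10}{1368927} = \frac{247667}{3050139} + \frac{10}{1368927} = \frac{113022848233}{1391805876951}$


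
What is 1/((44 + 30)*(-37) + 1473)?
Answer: -1/1265 ≈ -0.00079051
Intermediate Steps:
1/((44 + 30)*(-37) + 1473) = 1/(74*(-37) + 1473) = 1/(-2738 + 1473) = 1/(-1265) = -1/1265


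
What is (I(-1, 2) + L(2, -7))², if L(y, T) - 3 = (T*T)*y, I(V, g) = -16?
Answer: 7225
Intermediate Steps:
L(y, T) = 3 + y*T² (L(y, T) = 3 + (T*T)*y = 3 + T²*y = 3 + y*T²)
(I(-1, 2) + L(2, -7))² = (-16 + (3 + 2*(-7)²))² = (-16 + (3 + 2*49))² = (-16 + (3 + 98))² = (-16 + 101)² = 85² = 7225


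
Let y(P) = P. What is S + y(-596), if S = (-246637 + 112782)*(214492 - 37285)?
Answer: -23720043581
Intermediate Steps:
S = -23720042985 (S = -133855*177207 = -23720042985)
S + y(-596) = -23720042985 - 596 = -23720043581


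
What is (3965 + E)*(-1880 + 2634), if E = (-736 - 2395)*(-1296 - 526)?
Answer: 4304319838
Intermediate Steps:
E = 5704682 (E = -3131*(-1822) = 5704682)
(3965 + E)*(-1880 + 2634) = (3965 + 5704682)*(-1880 + 2634) = 5708647*754 = 4304319838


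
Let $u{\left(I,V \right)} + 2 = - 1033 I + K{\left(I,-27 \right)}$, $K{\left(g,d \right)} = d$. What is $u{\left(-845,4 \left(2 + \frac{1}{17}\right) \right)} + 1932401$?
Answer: $2805257$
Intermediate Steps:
$u{\left(I,V \right)} = -29 - 1033 I$ ($u{\left(I,V \right)} = -2 - \left(27 + 1033 I\right) = -29 - 1033 I$)
$u{\left(-845,4 \left(2 + \frac{1}{17}\right) \right)} + 1932401 = \left(-29 - -872885\right) + 1932401 = \left(-29 + 872885\right) + 1932401 = 872856 + 1932401 = 2805257$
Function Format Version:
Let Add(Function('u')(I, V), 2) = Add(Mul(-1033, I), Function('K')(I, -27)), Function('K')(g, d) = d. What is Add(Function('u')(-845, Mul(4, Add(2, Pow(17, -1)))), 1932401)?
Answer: 2805257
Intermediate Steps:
Function('u')(I, V) = Add(-29, Mul(-1033, I)) (Function('u')(I, V) = Add(-2, Add(Mul(-1033, I), -27)) = Add(-2, Add(-27, Mul(-1033, I))) = Add(-29, Mul(-1033, I)))
Add(Function('u')(-845, Mul(4, Add(2, Pow(17, -1)))), 1932401) = Add(Add(-29, Mul(-1033, -845)), 1932401) = Add(Add(-29, 872885), 1932401) = Add(872856, 1932401) = 2805257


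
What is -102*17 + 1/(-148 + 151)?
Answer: -5201/3 ≈ -1733.7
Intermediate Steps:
-102*17 + 1/(-148 + 151) = -1734 + 1/3 = -5201/3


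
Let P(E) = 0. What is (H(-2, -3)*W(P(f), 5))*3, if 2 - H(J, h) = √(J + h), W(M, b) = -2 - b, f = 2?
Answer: -42 + 21*I*√5 ≈ -42.0 + 46.957*I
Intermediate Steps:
H(J, h) = 2 - √(J + h)
(H(-2, -3)*W(P(f), 5))*3 = ((2 - √(-2 - 3))*(-2 - 1*5))*3 = ((2 - √(-5))*(-2 - 5))*3 = ((2 - I*√5)*(-7))*3 = (-14 + 7*I*√5)*3 = -42 + 21*I*√5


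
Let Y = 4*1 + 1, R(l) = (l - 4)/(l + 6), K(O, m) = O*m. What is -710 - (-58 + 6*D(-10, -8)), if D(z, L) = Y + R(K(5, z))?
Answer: -7583/11 ≈ -689.36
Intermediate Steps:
R(l) = (-4 + l)/(6 + l)
Y = 5 (Y = 4 + 1 = 5)
D(z, L) = 5 + (-4 + 5*z)/(6 + 5*z)
-710 - (-58 + 6*D(-10, -8)) = -710 - (-58 + 6*(2*(13 + 15*(-10))/(6 + 5*(-10)))) = -710 - (-58 + 6*(2*(13 - 150)/(6 - 50))) = -710 - (-58 + 6*(2*(-137)/(-44))) = -710 - (-58 + 6*(2*(-1/44)*(-137))) = -710 - (-58 + 6*(137/22)) = -710 - (-58 + 411/11) = -710 - 1*(-227/11) = -710 + 227/11 = -7583/11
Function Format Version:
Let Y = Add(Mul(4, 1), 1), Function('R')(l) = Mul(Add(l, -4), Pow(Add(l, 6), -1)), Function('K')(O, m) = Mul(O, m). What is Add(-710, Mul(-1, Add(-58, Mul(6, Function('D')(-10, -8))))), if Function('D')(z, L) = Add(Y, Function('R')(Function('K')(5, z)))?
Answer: Rational(-7583, 11) ≈ -689.36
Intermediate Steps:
Function('R')(l) = Mul(Pow(Add(6, l), -1), Add(-4, l)) (Function('R')(l) = Mul(Add(-4, l), Pow(Add(6, l), -1)) = Mul(Pow(Add(6, l), -1), Add(-4, l)))
Y = 5 (Y = Add(4, 1) = 5)
Function('D')(z, L) = Add(5, Mul(Pow(Add(6, Mul(5, z)), -1), Add(-4, Mul(5, z))))
Add(-710, Mul(-1, Add(-58, Mul(6, Function('D')(-10, -8))))) = Add(-710, Mul(-1, Add(-58, Mul(6, Mul(2, Pow(Add(6, Mul(5, -10)), -1), Add(13, Mul(15, -10))))))) = Add(-710, Mul(-1, Add(-58, Mul(6, Mul(2, Pow(Add(6, -50), -1), Add(13, -150)))))) = Add(-710, Mul(-1, Add(-58, Mul(6, Mul(2, Pow(-44, -1), -137))))) = Add(-710, Mul(-1, Add(-58, Mul(6, Mul(2, Rational(-1, 44), -137))))) = Add(-710, Mul(-1, Add(-58, Mul(6, Rational(137, 22))))) = Add(-710, Mul(-1, Add(-58, Rational(411, 11)))) = Add(-710, Mul(-1, Rational(-227, 11))) = Add(-710, Rational(227, 11)) = Rational(-7583, 11)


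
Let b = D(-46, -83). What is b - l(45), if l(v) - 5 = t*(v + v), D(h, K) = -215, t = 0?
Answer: -220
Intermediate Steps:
l(v) = 5 (l(v) = 5 + 0*(v + v) = 5 + 0*(2*v) = 5 + 0 = 5)
b = -215
b - l(45) = -215 - 1*5 = -215 - 5 = -220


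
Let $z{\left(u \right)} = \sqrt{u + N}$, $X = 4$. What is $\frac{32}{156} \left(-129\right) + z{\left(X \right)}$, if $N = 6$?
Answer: $- \frac{344}{13} + \sqrt{10} \approx -23.299$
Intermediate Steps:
$z{\left(u \right)} = \sqrt{6 + u}$ ($z{\left(u \right)} = \sqrt{u + 6} = \sqrt{6 + u}$)
$\frac{32}{156} \left(-129\right) + z{\left(X \right)} = \frac{32}{156} \left(-129\right) + \sqrt{6 + 4} = 32 \cdot \frac{1}{156} \left(-129\right) + \sqrt{10} = \frac{8}{39} \left(-129\right) + \sqrt{10} = - \frac{344}{13} + \sqrt{10}$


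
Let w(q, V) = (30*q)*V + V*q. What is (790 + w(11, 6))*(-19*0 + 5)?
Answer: 14180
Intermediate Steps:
w(q, V) = 31*V*q (w(q, V) = 30*V*q + V*q = 31*V*q)
(790 + w(11, 6))*(-19*0 + 5) = (790 + 31*6*11)*(-19*0 + 5) = (790 + 2046)*(0 + 5) = 2836*5 = 14180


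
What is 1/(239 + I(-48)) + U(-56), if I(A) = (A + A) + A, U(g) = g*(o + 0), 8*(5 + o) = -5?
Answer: 29926/95 ≈ 315.01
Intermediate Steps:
o = -45/8 (o = -5 + (1/8)*(-5) = -5 - 5/8 = -45/8 ≈ -5.6250)
U(g) = -45*g/8 (U(g) = g*(-45/8 + 0) = g*(-45/8) = -45*g/8)
I(A) = 3*A (I(A) = 2*A + A = 3*A)
1/(239 + I(-48)) + U(-56) = 1/(239 + 3*(-48)) - 45/8*(-56) = 1/(239 - 144) + 315 = 1/95 + 315 = 29926/95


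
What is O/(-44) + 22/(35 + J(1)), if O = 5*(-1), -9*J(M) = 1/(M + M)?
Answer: 20569/27676 ≈ 0.74321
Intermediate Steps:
J(M) = -1/(18*M) (J(M) = -1/(9*(M + M)) = -1/(2*M)/9 = -1/(18*M))
O = -5
O/(-44) + 22/(35 + J(1)) = -5/(-44) + 22/(35 - 1/18/1) = -5*(-1/44) + 22/(35 - 1/18*1) = 5/44 + 22/(35 - 1/18) = 5/44 + 22/(629/18) = 5/44 + (18/629)*22 = 5/44 + 396/629 = 20569/27676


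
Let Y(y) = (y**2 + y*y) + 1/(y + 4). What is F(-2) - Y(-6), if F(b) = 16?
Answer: -111/2 ≈ -55.500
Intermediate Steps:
Y(y) = 1/(4 + y) + 2*y**2 (Y(y) = (y**2 + y**2) + 1/(4 + y) = 2*y**2 + 1/(4 + y) = 1/(4 + y) + 2*y**2)
F(-2) - Y(-6) = 16 - (1 + 2*(-6)**3 + 8*(-6)**2)/(4 - 6) = 16 - (1 + 2*(-216) + 8*36)/(-2) = 16 - (-1)*(1 - 432 + 288)/2 = 16 - (-1)*(-143)/2 = 16 - 1*143/2 = 16 - 143/2 = -111/2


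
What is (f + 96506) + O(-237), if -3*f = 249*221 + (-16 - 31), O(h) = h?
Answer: 233825/3 ≈ 77942.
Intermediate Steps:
f = -54982/3 (f = -(249*221 + (-16 - 31))/3 = -(55029 - 47)/3 = -1/3*54982 = -54982/3 ≈ -18327.)
(f + 96506) + O(-237) = (-54982/3 + 96506) - 237 = 234536/3 - 237 = 233825/3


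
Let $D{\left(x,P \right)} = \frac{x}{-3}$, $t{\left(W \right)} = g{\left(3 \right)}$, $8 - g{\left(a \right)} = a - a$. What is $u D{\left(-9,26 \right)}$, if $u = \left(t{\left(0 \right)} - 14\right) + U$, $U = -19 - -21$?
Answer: $-12$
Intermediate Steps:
$g{\left(a \right)} = 8$ ($g{\left(a \right)} = 8 - \left(a - a\right) = 8 - 0 = 8 + 0 = 8$)
$t{\left(W \right)} = 8$
$U = 2$ ($U = -19 + 21 = 2$)
$D{\left(x,P \right)} = - \frac{x}{3}$ ($D{\left(x,P \right)} = x \left(- \frac{1}{3}\right) = - \frac{x}{3}$)
$u = -4$ ($u = \left(8 - 14\right) + 2 = -6 + 2 = -4$)
$u D{\left(-9,26 \right)} = - 4 \left(\left(- \frac{1}{3}\right) \left(-9\right)\right) = \left(-4\right) 3 = -12$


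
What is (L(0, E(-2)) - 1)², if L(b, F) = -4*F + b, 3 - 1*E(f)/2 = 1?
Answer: 289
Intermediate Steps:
E(f) = 4 (E(f) = 6 - 2*1 = 6 - 2 = 4)
L(b, F) = b - 4*F
(L(0, E(-2)) - 1)² = ((0 - 4*4) - 1)² = ((0 - 16) - 1)² = (-16 - 1)² = (-17)² = 289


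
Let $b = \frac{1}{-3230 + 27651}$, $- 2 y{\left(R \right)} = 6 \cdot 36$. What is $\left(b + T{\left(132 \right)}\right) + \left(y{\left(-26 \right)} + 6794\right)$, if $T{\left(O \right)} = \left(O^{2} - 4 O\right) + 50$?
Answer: $\frac{577117073}{24421} \approx 23632.0$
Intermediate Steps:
$y{\left(R \right)} = -108$ ($y{\left(R \right)} = - \frac{6 \cdot 36}{2} = \left(- \frac{1}{2}\right) 216 = -108$)
$b = \frac{1}{24421} \approx 4.0948 \cdot 10^{-5}$
$T{\left(O \right)} = 50 + O^{2} - 4 O$
$\left(b + T{\left(132 \right)}\right) + \left(y{\left(-26 \right)} + 6794\right) = \left(\frac{1}{24421} + \left(50 + 132^{2} - 528\right)\right) + \left(-108 + 6794\right) = \left(\frac{1}{24421} + \left(50 + 17424 - 528\right)\right) + 6686 = \left(\frac{1}{24421} + 16946\right) + 6686 = \frac{413838267}{24421} + 6686 = \frac{577117073}{24421}$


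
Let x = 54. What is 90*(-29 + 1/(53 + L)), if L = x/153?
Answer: -2365740/907 ≈ -2608.3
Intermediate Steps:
L = 6/17 (L = 54/153 = 54*(1/153) = 6/17 ≈ 0.35294)
90*(-29 + 1/(53 + L)) = 90*(-29 + 1/(53 + 6/17)) = 90*(-29 + 1/(907/17)) = 90*(-29 + 17/907) = 90*(-26286/907) = -2365740/907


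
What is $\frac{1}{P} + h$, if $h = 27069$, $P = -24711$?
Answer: $\frac{668902058}{24711} \approx 27069.0$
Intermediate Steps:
$\frac{1}{P} + h = \frac{1}{-24711} + 27069 = - \frac{1}{24711} + 27069 = \frac{668902058}{24711}$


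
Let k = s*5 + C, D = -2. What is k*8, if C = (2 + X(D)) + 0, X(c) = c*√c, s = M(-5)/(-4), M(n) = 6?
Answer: -44 - 16*I*√2 ≈ -44.0 - 22.627*I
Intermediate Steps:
s = -3/2 (s = 6/(-4) = 6*(-¼) = -3/2 ≈ -1.5000)
X(c) = c^(3/2)
C = 2 - 2*I*√2 (C = (2 + (-2)^(3/2)) + 0 = (2 - 2*I*√2) + 0 = 2 - 2*I*√2 ≈ 2.0 - 2.8284*I)
k = -11/2 - 2*I*√2 (k = -3/2*5 + (2 - 2*I*√2) = -15/2 + (2 - 2*I*√2) = -11/2 - 2*I*√2 ≈ -5.5 - 2.8284*I)
k*8 = (-11/2 - 2*I*√2)*8 = -44 - 16*I*√2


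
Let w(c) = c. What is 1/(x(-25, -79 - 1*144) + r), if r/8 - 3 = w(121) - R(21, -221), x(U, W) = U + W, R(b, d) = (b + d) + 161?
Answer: 1/1056 ≈ 0.00094697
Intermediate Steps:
R(b, d) = 161 + b + d
r = 1304 (r = 24 + 8*(121 - (161 + 21 - 221)) = 24 + 8*(121 - 1*(-39)) = 24 + 8*(121 + 39) = 24 + 8*160 = 24 + 1280 = 1304)
1/(x(-25, -79 - 1*144) + r) = 1/((-25 + (-79 - 1*144)) + 1304) = 1/((-25 + (-79 - 144)) + 1304) = 1/((-25 - 223) + 1304) = 1/(-248 + 1304) = 1/1056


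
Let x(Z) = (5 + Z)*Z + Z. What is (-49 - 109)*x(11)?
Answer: -29546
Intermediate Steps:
x(Z) = Z + Z*(5 + Z) (x(Z) = Z*(5 + Z) + Z = Z + Z*(5 + Z))
(-49 - 109)*x(11) = (-49 - 109)*(11*(6 + 11)) = -1738*17 = -158*187 = -29546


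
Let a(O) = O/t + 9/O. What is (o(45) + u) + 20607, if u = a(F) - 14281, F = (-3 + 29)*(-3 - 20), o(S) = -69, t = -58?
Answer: 108687435/17342 ≈ 6267.3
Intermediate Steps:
F = -598 (F = 26*(-23) = -598)
a(O) = 9/O - O/58 (a(O) = O/(-58) + 9/O = O*(-1/58) + 9/O = -O/58 + 9/O = 9/O - O/58)
u = -247482561/17342 (u = (9/(-598) - 1/58*(-598)) - 14281 = (9*(-1/598) + 299/29) - 14281 = (-9/598 + 299/29) - 14281 = 178541/17342 - 14281 = -247482561/17342 ≈ -14271.)
(o(45) + u) + 20607 = (-69 - 247482561/17342) + 20607 = -248679159/17342 + 20607 = 108687435/17342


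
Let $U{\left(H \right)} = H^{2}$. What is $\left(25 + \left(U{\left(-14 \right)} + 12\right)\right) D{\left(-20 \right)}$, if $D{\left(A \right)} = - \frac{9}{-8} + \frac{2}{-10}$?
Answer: $\frac{8621}{40} \approx 215.52$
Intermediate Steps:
$D{\left(A \right)} = \frac{37}{40}$ ($D{\left(A \right)} = \left(-9\right) \left(- \frac{1}{8}\right) + 2 \left(- \frac{1}{10}\right) = \frac{9}{8} - \frac{1}{5} = \frac{37}{40}$)
$\left(25 + \left(U{\left(-14 \right)} + 12\right)\right) D{\left(-20 \right)} = \left(25 + \left(\left(-14\right)^{2} + 12\right)\right) \frac{37}{40} = \left(25 + \left(196 + 12\right)\right) \frac{37}{40} = \left(25 + 208\right) \frac{37}{40} = 233 \cdot \frac{37}{40} = \frac{8621}{40}$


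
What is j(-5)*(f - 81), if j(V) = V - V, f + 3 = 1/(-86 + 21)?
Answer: 0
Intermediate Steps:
f = -196/65 (f = -3 + 1/(-86 + 21) = -3 + 1/(-65) = -3 - 1/65 = -196/65 ≈ -3.0154)
j(V) = 0
j(-5)*(f - 81) = 0*(-196/65 - 81) = 0*(-5461/65) = 0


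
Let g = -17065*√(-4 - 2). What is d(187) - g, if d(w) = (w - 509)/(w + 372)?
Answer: -322/559 + 17065*I*√6 ≈ -0.57603 + 41801.0*I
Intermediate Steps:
d(w) = (-509 + w)/(372 + w)
g = -17065*I*√6 ≈ -41801.0*I
d(187) - g = (-509 + 187)/(372 + 187) - (-17065)*I*√6 = -322/559 + 17065*I*√6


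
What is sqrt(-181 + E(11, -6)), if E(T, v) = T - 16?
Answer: I*sqrt(186) ≈ 13.638*I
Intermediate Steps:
E(T, v) = -16 + T
sqrt(-181 + E(11, -6)) = sqrt(-181 + (-16 + 11)) = sqrt(-181 - 5) = sqrt(-186) = I*sqrt(186)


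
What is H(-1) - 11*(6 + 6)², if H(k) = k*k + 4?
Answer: -1579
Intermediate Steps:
H(k) = 4 + k² (H(k) = k² + 4 = 4 + k²)
H(-1) - 11*(6 + 6)² = (4 + (-1)²) - 11*(6 + 6)² = (4 + 1) - 11*12² = 5 - 11*144 = 5 - 1584 = -1579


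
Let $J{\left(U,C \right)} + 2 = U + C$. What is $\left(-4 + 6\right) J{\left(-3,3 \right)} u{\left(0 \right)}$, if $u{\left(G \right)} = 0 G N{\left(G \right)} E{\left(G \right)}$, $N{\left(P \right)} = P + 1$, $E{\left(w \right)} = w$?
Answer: $0$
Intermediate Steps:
$N{\left(P \right)} = 1 + P$
$J{\left(U,C \right)} = -2 + C + U$ ($J{\left(U,C \right)} = -2 + \left(U + C\right) = -2 + \left(C + U\right) = -2 + C + U$)
$u{\left(G \right)} = 0$ ($u{\left(G \right)} = 0 G \left(1 + G\right) G = 0 \left(1 + G\right) G = 0 G = 0$)
$\left(-4 + 6\right) J{\left(-3,3 \right)} u{\left(0 \right)} = \left(-4 + 6\right) \left(-2 + 3 - 3\right) 0 = 2 \left(-2\right) 0 = \left(-4\right) 0 = 0$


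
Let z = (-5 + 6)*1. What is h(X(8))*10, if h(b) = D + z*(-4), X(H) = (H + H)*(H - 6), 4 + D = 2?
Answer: -60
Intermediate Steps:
D = -2 (D = -4 + 2 = -2)
X(H) = 2*H*(-6 + H) (X(H) = (2*H)*(-6 + H) = 2*H*(-6 + H))
z = 1 (z = 1*1 = 1)
h(b) = -6 (h(b) = -2 + 1*(-4) = -2 - 4 = -6)
h(X(8))*10 = -6*10 = -60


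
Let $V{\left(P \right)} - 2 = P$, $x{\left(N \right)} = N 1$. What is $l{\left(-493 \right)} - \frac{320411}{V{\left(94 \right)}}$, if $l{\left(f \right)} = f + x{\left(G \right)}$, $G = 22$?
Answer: $- \frac{365627}{96} \approx -3808.6$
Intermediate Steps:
$x{\left(N \right)} = N$
$V{\left(P \right)} = 2 + P$
$l{\left(f \right)} = 22 + f$ ($l{\left(f \right)} = f + 22 = 22 + f$)
$l{\left(-493 \right)} - \frac{320411}{V{\left(94 \right)}} = \left(22 - 493\right) - \frac{320411}{2 + 94} = -471 - \frac{320411}{96} = - \frac{365627}{96}$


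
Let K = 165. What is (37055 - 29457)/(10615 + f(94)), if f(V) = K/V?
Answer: 714212/997975 ≈ 0.71566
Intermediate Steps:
f(V) = 165/V
(37055 - 29457)/(10615 + f(94)) = (37055 - 29457)/(10615 + 165/94) = 7598/(10615 + 165*(1/94)) = 7598/(10615 + 165/94) = 7598/(997975/94) = 7598*(94/997975) = 714212/997975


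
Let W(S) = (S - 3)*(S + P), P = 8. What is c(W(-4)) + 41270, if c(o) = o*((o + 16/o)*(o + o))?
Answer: -3530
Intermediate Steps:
W(S) = (-3 + S)*(8 + S) (W(S) = (S - 3)*(S + 8) = (-3 + S)*(8 + S))
c(o) = 2*o**2*(o + 16/o) (c(o) = o*((o + 16/o)*(2*o)) = o*(2*o*(o + 16/o)) = 2*o**2*(o + 16/o))
c(W(-4)) + 41270 = 2*(-24 + (-4)**2 + 5*(-4))*(16 + (-24 + (-4)**2 + 5*(-4))**2) + 41270 = 2*(-24 + 16 - 20)*(16 + (-24 + 16 - 20)**2) + 41270 = 2*(-28)*(16 + (-28)**2) + 41270 = 2*(-28)*(16 + 784) + 41270 = 2*(-28)*800 + 41270 = -44800 + 41270 = -3530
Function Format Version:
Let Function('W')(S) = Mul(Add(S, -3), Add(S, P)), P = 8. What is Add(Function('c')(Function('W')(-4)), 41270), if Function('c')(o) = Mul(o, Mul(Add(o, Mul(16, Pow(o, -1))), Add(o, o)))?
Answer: -3530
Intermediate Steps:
Function('W')(S) = Mul(Add(-3, S), Add(8, S)) (Function('W')(S) = Mul(Add(S, -3), Add(S, 8)) = Mul(Add(-3, S), Add(8, S)))
Function('c')(o) = Mul(2, Pow(o, 2), Add(o, Mul(16, Pow(o, -1)))) (Function('c')(o) = Mul(o, Mul(Add(o, Mul(16, Pow(o, -1))), Mul(2, o))) = Mul(o, Mul(2, o, Add(o, Mul(16, Pow(o, -1))))) = Mul(2, Pow(o, 2), Add(o, Mul(16, Pow(o, -1)))))
Add(Function('c')(Function('W')(-4)), 41270) = Add(Mul(2, Add(-24, Pow(-4, 2), Mul(5, -4)), Add(16, Pow(Add(-24, Pow(-4, 2), Mul(5, -4)), 2))), 41270) = Add(Mul(2, Add(-24, 16, -20), Add(16, Pow(Add(-24, 16, -20), 2))), 41270) = Add(Mul(2, -28, Add(16, Pow(-28, 2))), 41270) = Add(Mul(2, -28, Add(16, 784)), 41270) = Add(Mul(2, -28, 800), 41270) = Add(-44800, 41270) = -3530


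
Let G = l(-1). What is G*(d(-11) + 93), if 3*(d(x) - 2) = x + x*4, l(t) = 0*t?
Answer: 0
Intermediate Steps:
l(t) = 0
G = 0
d(x) = 2 + 5*x/3 (d(x) = 2 + (x + x*4)/3 = 2 + (x + 4*x)/3 = 2 + (5*x)/3 = 2 + 5*x/3)
G*(d(-11) + 93) = 0*((2 + (5/3)*(-11)) + 93) = 0*((2 - 55/3) + 93) = 0*(-49/3 + 93) = 0*(230/3) = 0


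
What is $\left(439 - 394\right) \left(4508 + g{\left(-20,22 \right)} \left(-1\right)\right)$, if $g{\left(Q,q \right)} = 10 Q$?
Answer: $211860$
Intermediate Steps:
$\left(439 - 394\right) \left(4508 + g{\left(-20,22 \right)} \left(-1\right)\right) = \left(439 - 394\right) \left(4508 + 10 \left(-20\right) \left(-1\right)\right) = 45 \left(4508 - -200\right) = 45 \left(4508 + 200\right) = 45 \cdot 4708 = 211860$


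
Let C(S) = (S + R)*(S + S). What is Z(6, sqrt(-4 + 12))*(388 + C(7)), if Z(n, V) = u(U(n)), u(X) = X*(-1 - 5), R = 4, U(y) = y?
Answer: -19512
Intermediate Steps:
u(X) = -6*X (u(X) = X*(-6) = -6*X)
Z(n, V) = -6*n
C(S) = 2*S*(4 + S) (C(S) = (S + 4)*(S + S) = (4 + S)*(2*S) = 2*S*(4 + S))
Z(6, sqrt(-4 + 12))*(388 + C(7)) = (-6*6)*(388 + 2*7*(4 + 7)) = -36*(388 + 2*7*11) = -36*(388 + 154) = -36*542 = -19512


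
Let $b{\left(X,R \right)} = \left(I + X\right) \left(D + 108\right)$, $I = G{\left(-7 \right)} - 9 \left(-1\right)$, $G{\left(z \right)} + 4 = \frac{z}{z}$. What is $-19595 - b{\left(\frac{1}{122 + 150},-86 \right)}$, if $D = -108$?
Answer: $-19595$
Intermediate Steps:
$G{\left(z \right)} = -3$ ($G{\left(z \right)} = -4 + \frac{z}{z} = -4 + 1 = -3$)
$I = 6$ ($I = -3 - 9 \left(-1\right) = -3 - -9 = -3 + 9 = 6$)
$b{\left(X,R \right)} = 0$ ($b{\left(X,R \right)} = \left(6 + X\right) \left(-108 + 108\right) = \left(6 + X\right) 0 = 0$)
$-19595 - b{\left(\frac{1}{122 + 150},-86 \right)} = -19595 - 0 = -19595 + 0 = -19595$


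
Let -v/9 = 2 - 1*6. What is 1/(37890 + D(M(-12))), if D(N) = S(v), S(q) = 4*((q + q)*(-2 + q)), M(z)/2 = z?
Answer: 1/47682 ≈ 2.0972e-5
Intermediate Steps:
v = 36 (v = -9*(2 - 1*6) = -9*(2 - 6) = -9*(-4) = 36)
M(z) = 2*z
S(q) = 8*q*(-2 + q) (S(q) = 4*((2*q)*(-2 + q)) = 4*(2*q*(-2 + q)) = 8*q*(-2 + q))
D(N) = 9792 (D(N) = 8*36*(-2 + 36) = 8*36*34 = 9792)
1/(37890 + D(M(-12))) = 1/(37890 + 9792) = 1/47682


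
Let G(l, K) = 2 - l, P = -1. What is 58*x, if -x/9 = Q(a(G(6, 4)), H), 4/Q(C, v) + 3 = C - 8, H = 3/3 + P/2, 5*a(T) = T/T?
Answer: 580/3 ≈ 193.33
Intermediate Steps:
a(T) = ⅕ (a(T) = (T/T)/5 = (⅕)*1 = ⅕)
H = ½ (H = 3/3 - 1/2 = 3*(⅓) - 1*½ = 1 - ½ = ½ ≈ 0.50000)
Q(C, v) = 4/(-11 + C) (Q(C, v) = 4/(-3 + (C - 8)) = 4/(-3 + (-8 + C)) = 4/(-11 + C))
x = 10/3 (x = -36/(-11 + ⅕) = -36/(-54/5) = -36*(-5)/54 = -9*(-10/27) = 10/3 ≈ 3.3333)
58*x = 58*(10/3) = 580/3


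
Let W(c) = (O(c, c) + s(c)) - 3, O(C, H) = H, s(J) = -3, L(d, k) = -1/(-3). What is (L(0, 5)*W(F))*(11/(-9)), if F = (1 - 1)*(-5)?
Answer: 22/9 ≈ 2.4444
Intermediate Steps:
L(d, k) = ⅓ (L(d, k) = -1*(-⅓) = ⅓)
F = 0 (F = 0*(-5) = 0)
W(c) = -6 + c (W(c) = (c - 3) - 3 = (-3 + c) - 3 = -6 + c)
(L(0, 5)*W(F))*(11/(-9)) = ((-6 + 0)/3)*(11/(-9)) = ((⅓)*(-6))*(11*(-⅑)) = -2*(-11/9) = 22/9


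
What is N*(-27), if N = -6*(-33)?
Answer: -5346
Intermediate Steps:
N = 198
N*(-27) = 198*(-27) = -5346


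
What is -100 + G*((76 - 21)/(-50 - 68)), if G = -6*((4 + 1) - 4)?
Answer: -5735/59 ≈ -97.203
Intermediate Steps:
G = -6 (G = -6*(5 - 4) = -6*1 = -6)
-100 + G*((76 - 21)/(-50 - 68)) = -100 - 6*(76 - 21)/(-50 - 68) = -100 - 330/(-118) = -100 - 330*(-1)/118 = -100 - 6*(-55/118) = -100 + 165/59 = -5735/59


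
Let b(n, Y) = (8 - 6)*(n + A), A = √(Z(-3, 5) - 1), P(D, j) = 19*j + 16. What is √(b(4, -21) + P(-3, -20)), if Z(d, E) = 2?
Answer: I*√354 ≈ 18.815*I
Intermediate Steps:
P(D, j) = 16 + 19*j
A = 1 (A = √(2 - 1) = √1 = 1)
b(n, Y) = 2 + 2*n (b(n, Y) = (8 - 6)*(n + 1) = 2*(1 + n) = 2 + 2*n)
√(b(4, -21) + P(-3, -20)) = √((2 + 2*4) + (16 + 19*(-20))) = √((2 + 8) + (16 - 380)) = √(10 - 364) = √(-354) = I*√354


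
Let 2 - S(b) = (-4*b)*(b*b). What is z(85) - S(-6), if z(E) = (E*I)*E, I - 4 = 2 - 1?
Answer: 36987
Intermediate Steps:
I = 5 (I = 4 + (2 - 1) = 4 + 1 = 5)
S(b) = 2 + 4*b³ (S(b) = 2 - (-4*b)*b*b = 2 - (-4*b)*b² = 2 - (-4)*b³ = 2 + 4*b³)
z(E) = 5*E² (z(E) = (E*5)*E = (5*E)*E = 5*E²)
z(85) - S(-6) = 5*85² - (2 + 4*(-6)³) = 5*7225 - (2 + 4*(-216)) = 36125 - (2 - 864) = 36125 - 1*(-862) = 36125 + 862 = 36987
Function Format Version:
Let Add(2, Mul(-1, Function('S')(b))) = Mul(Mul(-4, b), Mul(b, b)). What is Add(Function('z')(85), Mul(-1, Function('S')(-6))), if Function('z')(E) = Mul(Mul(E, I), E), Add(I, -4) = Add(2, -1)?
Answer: 36987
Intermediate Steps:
I = 5 (I = Add(4, Add(2, -1)) = Add(4, 1) = 5)
Function('S')(b) = Add(2, Mul(4, Pow(b, 3))) (Function('S')(b) = Add(2, Mul(-1, Mul(Mul(-4, b), Mul(b, b)))) = Add(2, Mul(-1, Mul(Mul(-4, b), Pow(b, 2)))) = Add(2, Mul(-1, Mul(-4, Pow(b, 3)))) = Add(2, Mul(4, Pow(b, 3))))
Function('z')(E) = Mul(5, Pow(E, 2)) (Function('z')(E) = Mul(Mul(E, 5), E) = Mul(Mul(5, E), E) = Mul(5, Pow(E, 2)))
Add(Function('z')(85), Mul(-1, Function('S')(-6))) = Add(Mul(5, Pow(85, 2)), Mul(-1, Add(2, Mul(4, Pow(-6, 3))))) = Add(Mul(5, 7225), Mul(-1, Add(2, Mul(4, -216)))) = Add(36125, Mul(-1, Add(2, -864))) = Add(36125, Mul(-1, -862)) = Add(36125, 862) = 36987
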